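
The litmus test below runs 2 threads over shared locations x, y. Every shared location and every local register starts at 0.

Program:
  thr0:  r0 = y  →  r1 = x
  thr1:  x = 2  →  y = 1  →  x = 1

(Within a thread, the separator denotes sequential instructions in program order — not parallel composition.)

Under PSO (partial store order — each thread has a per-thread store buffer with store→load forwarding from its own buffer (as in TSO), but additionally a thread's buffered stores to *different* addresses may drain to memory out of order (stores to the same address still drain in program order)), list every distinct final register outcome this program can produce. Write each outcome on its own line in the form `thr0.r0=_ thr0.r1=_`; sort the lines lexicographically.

thr0.r0=0 thr0.r1=0
thr0.r0=0 thr0.r1=1
thr0.r0=0 thr0.r1=2
thr0.r0=1 thr0.r1=0
thr0.r0=1 thr0.r1=1
thr0.r0=1 thr0.r1=2

outcome vector order: (thr0.r0,thr0.r1)
|PSO outcomes| = 6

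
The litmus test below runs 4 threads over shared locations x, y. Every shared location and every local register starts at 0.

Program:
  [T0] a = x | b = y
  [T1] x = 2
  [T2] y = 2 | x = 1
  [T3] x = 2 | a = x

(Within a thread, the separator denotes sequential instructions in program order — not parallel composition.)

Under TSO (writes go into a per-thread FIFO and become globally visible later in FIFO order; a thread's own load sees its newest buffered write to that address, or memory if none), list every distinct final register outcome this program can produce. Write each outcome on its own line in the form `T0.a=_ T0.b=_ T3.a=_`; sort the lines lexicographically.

outcome vector order: (T0.a,T0.b,T3.a)
|TSO outcomes| = 10

T0.a=0 T0.b=0 T3.a=1
T0.a=0 T0.b=0 T3.a=2
T0.a=0 T0.b=2 T3.a=1
T0.a=0 T0.b=2 T3.a=2
T0.a=1 T0.b=2 T3.a=1
T0.a=1 T0.b=2 T3.a=2
T0.a=2 T0.b=0 T3.a=1
T0.a=2 T0.b=0 T3.a=2
T0.a=2 T0.b=2 T3.a=1
T0.a=2 T0.b=2 T3.a=2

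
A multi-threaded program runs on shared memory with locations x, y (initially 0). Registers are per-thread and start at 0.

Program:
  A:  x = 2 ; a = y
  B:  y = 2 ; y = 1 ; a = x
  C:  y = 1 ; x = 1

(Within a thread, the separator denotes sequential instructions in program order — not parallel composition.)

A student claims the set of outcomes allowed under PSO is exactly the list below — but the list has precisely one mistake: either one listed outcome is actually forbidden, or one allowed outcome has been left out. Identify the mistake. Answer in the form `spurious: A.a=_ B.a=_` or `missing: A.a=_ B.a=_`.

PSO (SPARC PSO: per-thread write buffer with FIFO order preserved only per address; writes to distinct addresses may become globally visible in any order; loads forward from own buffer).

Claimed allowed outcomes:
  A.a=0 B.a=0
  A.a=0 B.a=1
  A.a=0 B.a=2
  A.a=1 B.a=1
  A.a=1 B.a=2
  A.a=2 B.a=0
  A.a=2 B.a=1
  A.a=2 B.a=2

missing: A.a=1 B.a=0

outcome vector order: (A.a,B.a)
PSO: 9 outcomes — {<0 0>, <0 1>, <0 2>, <1 0>, <1 1>, <1 2>, <2 0>, <2 1>, <2 2>}
PSO∖claimed = {<1 0>}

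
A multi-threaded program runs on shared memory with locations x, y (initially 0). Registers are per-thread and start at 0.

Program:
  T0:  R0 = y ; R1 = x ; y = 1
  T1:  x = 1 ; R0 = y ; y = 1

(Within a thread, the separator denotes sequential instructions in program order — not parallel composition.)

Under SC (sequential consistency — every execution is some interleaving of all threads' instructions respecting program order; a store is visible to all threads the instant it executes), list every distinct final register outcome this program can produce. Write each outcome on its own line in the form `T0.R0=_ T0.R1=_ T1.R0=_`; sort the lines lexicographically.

T0.R0=0 T0.R1=0 T1.R0=0
T0.R0=0 T0.R1=0 T1.R0=1
T0.R0=0 T0.R1=1 T1.R0=0
T0.R0=0 T0.R1=1 T1.R0=1
T0.R0=1 T0.R1=1 T1.R0=0

outcome vector order: (T0.R0,T0.R1,T1.R0)
|SC outcomes| = 5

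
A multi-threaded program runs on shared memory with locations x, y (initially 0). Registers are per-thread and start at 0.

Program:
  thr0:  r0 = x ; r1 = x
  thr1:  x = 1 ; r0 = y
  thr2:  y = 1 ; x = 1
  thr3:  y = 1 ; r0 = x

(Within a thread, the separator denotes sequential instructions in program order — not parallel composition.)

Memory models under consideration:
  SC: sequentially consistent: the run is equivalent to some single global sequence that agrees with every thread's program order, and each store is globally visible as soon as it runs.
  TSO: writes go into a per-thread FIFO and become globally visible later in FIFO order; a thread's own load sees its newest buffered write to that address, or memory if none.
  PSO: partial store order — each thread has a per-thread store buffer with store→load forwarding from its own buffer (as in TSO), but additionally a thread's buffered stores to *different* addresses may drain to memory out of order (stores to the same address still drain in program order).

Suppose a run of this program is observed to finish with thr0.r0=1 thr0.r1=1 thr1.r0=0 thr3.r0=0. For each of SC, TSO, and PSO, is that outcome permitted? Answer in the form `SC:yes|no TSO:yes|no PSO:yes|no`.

SC:no TSO:yes PSO:yes

outcome vector order: (thr0.r0,thr0.r1,thr1.r0,thr3.r0)
SC (9): <0 0 0 1>, <0 0 1 0>, <0 0 1 1>, <0 1 0 1>, <0 1 1 0>, <0 1 1 1>, <1 1 0 1>, <1 1 1 0>, <1 1 1 1>
TSO (12): <0 0 0 0>, <0 0 0 1>, <0 0 1 0>, <0 0 1 1>, <0 1 0 0>, <0 1 0 1>, <0 1 1 0>, <0 1 1 1>, <1 1 0 0>, <1 1 0 1>, <1 1 1 0>, <1 1 1 1>
PSO (12): <0 0 0 0>, <0 0 0 1>, <0 0 1 0>, <0 0 1 1>, <0 1 0 0>, <0 1 0 1>, <0 1 1 0>, <0 1 1 1>, <1 1 0 0>, <1 1 0 1>, <1 1 1 0>, <1 1 1 1>
target <1 1 0 0> ∈ {TSO,PSO}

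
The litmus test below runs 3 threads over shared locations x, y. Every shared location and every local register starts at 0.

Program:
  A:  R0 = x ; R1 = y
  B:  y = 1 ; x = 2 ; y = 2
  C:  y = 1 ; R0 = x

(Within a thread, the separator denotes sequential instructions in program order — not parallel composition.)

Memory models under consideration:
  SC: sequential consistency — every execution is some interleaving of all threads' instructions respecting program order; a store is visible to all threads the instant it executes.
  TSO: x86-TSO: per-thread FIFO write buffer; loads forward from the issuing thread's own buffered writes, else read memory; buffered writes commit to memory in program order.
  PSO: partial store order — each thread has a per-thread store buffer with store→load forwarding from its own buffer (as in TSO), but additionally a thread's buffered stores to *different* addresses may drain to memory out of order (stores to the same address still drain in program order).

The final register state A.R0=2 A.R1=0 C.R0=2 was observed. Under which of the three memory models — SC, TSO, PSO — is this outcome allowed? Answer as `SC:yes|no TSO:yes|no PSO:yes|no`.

SC:no TSO:no PSO:yes

outcome vector order: (A.R0,A.R1,C.R0)
SC (10): 000; 002; 010; 012; 020; 022; 210; 212; 220; 222
TSO (10): 000; 002; 010; 012; 020; 022; 210; 212; 220; 222
PSO (12): 000; 002; 010; 012; 020; 022; 200; 202; 210; 212; 220; 222
target 202 ∈ {PSO}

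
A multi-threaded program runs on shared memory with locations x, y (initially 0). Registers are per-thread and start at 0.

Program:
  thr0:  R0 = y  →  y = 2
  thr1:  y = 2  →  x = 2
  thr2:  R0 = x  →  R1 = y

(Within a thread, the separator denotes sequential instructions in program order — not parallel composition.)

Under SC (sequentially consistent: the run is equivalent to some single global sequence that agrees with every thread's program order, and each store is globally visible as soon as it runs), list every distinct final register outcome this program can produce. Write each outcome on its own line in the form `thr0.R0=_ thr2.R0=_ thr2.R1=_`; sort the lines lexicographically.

outcome vector order: (thr0.R0,thr2.R0,thr2.R1)
|SC outcomes| = 6

thr0.R0=0 thr2.R0=0 thr2.R1=0
thr0.R0=0 thr2.R0=0 thr2.R1=2
thr0.R0=0 thr2.R0=2 thr2.R1=2
thr0.R0=2 thr2.R0=0 thr2.R1=0
thr0.R0=2 thr2.R0=0 thr2.R1=2
thr0.R0=2 thr2.R0=2 thr2.R1=2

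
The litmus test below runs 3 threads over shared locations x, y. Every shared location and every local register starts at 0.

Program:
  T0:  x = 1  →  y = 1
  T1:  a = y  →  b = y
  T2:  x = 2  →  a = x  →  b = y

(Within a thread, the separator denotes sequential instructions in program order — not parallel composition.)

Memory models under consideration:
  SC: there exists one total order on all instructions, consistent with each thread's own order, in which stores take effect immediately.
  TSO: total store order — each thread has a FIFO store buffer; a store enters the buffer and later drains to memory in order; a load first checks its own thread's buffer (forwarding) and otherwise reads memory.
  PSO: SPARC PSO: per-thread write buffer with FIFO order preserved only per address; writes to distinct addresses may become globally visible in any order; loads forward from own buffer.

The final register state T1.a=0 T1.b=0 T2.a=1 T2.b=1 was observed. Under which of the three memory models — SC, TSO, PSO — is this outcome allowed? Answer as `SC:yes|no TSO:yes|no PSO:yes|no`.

outcome vector order: (T1.a,T1.b,T2.a,T2.b)
under SC → 0/0/1/0, 0/0/1/1, 0/0/2/0, 0/0/2/1, 0/1/1/0, 0/1/1/1, 0/1/2/0, 0/1/2/1, 1/1/1/0, 1/1/1/1, 1/1/2/0, 1/1/2/1
under TSO → 0/0/1/0, 0/0/1/1, 0/0/2/0, 0/0/2/1, 0/1/1/0, 0/1/1/1, 0/1/2/0, 0/1/2/1, 1/1/1/0, 1/1/1/1, 1/1/2/0, 1/1/2/1
under PSO → 0/0/1/0, 0/0/1/1, 0/0/2/0, 0/0/2/1, 0/1/1/0, 0/1/1/1, 0/1/2/0, 0/1/2/1, 1/1/1/0, 1/1/1/1, 1/1/2/0, 1/1/2/1
target 0/0/1/1 ∈ {SC,TSO,PSO}

SC:yes TSO:yes PSO:yes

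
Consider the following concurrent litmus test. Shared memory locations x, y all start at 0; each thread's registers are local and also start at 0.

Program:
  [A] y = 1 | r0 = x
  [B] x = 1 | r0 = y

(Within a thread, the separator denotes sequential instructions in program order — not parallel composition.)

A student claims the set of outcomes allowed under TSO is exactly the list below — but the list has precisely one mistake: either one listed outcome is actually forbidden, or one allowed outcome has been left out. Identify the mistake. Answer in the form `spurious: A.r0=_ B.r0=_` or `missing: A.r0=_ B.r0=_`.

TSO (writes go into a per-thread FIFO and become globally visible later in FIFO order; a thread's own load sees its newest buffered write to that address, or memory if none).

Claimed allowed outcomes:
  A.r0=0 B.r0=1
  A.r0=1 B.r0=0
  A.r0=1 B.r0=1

missing: A.r0=0 B.r0=0

outcome vector order: (A.r0,B.r0)
TSO (4): 0/0, 0/1, 1/0, 1/1
TSO∖claimed = {0/0}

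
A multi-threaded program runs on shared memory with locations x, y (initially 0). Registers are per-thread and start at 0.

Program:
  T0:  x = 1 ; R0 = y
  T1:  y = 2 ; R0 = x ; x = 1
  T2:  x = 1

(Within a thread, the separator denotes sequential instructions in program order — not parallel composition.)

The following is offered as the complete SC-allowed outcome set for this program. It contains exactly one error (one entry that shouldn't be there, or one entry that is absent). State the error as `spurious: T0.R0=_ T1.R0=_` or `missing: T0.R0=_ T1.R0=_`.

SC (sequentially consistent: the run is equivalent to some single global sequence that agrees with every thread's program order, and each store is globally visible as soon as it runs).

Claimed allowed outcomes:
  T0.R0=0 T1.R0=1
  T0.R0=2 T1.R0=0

outcome vector order: (T0.R0,T1.R0)
under SC → 0/1 2/0 2/1
SC∖claimed = {2/1}

missing: T0.R0=2 T1.R0=1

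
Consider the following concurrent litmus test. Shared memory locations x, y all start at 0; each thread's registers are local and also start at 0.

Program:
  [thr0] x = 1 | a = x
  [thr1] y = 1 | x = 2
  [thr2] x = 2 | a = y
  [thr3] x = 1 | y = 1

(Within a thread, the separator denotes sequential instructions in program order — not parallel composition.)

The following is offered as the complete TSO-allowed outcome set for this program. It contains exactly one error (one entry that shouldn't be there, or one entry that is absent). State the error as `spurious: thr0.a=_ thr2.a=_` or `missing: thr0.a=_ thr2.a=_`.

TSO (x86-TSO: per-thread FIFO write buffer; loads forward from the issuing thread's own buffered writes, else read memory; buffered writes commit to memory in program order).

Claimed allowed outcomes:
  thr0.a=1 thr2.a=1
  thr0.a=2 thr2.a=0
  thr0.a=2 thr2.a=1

outcome vector order: (thr0.a,thr2.a)
TSO (4): 10 11 20 21
TSO∖claimed = {10}

missing: thr0.a=1 thr2.a=0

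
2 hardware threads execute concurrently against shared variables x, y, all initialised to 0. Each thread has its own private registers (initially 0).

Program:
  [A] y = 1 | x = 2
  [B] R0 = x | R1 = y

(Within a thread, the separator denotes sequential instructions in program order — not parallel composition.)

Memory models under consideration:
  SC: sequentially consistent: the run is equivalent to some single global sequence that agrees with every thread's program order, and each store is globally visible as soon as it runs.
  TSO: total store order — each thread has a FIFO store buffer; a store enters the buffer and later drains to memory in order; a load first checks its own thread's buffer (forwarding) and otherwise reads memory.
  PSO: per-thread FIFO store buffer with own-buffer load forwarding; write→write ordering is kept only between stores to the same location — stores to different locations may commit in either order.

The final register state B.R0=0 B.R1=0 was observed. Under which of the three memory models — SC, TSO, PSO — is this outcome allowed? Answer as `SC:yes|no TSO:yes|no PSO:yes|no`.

outcome vector order: (B.R0,B.R1)
under SC → <0 0>, <0 1>, <2 1>
under TSO → <0 0>, <0 1>, <2 1>
under PSO → <0 0>, <0 1>, <2 0>, <2 1>
target <0 0> ∈ {SC,TSO,PSO}

SC:yes TSO:yes PSO:yes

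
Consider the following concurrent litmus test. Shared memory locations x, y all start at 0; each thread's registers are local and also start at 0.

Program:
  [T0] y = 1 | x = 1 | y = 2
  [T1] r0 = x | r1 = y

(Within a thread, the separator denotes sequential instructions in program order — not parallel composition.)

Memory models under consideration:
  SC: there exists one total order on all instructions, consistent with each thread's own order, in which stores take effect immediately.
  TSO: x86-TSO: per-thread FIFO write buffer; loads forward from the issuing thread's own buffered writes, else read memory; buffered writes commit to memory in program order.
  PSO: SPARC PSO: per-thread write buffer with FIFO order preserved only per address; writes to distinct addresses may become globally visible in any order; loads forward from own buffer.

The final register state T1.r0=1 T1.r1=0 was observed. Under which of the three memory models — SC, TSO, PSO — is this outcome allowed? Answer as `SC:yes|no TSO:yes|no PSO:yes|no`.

outcome vector order: (T1.r0,T1.r1)
under SC → (0,0), (0,1), (0,2), (1,1), (1,2)
under TSO → (0,0), (0,1), (0,2), (1,1), (1,2)
under PSO → (0,0), (0,1), (0,2), (1,0), (1,1), (1,2)
target (1,0) ∈ {PSO}

SC:no TSO:no PSO:yes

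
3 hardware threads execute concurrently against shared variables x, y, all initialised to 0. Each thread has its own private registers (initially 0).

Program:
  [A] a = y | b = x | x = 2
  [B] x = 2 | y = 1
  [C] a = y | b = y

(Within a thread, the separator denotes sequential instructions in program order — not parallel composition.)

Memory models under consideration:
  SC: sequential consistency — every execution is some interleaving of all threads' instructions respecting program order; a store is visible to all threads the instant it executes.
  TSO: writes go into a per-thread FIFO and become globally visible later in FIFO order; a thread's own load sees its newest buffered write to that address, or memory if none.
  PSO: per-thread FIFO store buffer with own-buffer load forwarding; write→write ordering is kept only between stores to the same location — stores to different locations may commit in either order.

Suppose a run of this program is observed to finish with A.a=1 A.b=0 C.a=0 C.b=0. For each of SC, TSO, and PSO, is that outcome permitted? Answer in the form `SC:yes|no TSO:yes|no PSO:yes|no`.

SC:no TSO:no PSO:yes

outcome vector order: (A.a,A.b,C.a,C.b)
under SC → 0000 0001 0011 0200 0201 0211 1200 1201 1211
under TSO → 0000 0001 0011 0200 0201 0211 1200 1201 1211
under PSO → 0000 0001 0011 0200 0201 0211 1000 1001 1011 1200 1201 1211
target 1000 ∈ {PSO}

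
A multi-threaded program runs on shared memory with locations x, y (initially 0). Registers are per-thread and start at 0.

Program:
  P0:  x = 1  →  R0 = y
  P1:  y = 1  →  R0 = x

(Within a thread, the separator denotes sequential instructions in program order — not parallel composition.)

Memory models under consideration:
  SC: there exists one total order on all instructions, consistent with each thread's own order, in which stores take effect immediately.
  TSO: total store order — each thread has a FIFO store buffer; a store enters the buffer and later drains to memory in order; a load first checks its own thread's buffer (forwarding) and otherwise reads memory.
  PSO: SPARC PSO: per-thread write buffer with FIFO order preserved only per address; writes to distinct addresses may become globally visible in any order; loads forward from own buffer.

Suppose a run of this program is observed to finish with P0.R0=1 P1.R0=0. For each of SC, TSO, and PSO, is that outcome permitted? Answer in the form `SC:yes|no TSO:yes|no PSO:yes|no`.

outcome vector order: (P0.R0,P1.R0)
[SC] allowed = {(0,1), (1,0), (1,1)}
[TSO] allowed = {(0,0), (0,1), (1,0), (1,1)}
[PSO] allowed = {(0,0), (0,1), (1,0), (1,1)}
target (1,0) ∈ {SC,TSO,PSO}

SC:yes TSO:yes PSO:yes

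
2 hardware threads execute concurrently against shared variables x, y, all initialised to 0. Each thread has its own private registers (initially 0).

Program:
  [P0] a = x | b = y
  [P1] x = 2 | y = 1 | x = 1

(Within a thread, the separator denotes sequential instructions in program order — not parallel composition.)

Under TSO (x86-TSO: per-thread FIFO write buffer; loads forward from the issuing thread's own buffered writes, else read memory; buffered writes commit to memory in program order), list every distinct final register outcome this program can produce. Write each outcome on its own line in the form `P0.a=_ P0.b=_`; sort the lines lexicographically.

outcome vector order: (P0.a,P0.b)
|TSO outcomes| = 5

P0.a=0 P0.b=0
P0.a=0 P0.b=1
P0.a=1 P0.b=1
P0.a=2 P0.b=0
P0.a=2 P0.b=1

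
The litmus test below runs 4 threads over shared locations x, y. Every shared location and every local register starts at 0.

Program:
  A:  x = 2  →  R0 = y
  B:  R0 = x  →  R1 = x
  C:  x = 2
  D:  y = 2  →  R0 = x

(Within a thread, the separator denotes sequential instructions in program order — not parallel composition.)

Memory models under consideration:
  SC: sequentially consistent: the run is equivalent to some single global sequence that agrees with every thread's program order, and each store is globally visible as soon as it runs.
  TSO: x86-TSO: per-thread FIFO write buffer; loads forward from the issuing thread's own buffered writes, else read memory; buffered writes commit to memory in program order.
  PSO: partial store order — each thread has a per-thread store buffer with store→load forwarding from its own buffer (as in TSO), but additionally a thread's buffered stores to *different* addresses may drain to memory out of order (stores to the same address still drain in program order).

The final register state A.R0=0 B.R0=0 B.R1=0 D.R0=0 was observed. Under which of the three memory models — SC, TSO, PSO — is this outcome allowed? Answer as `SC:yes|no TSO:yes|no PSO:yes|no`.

outcome vector order: (A.R0,B.R0,B.R1,D.R0)
SC: 9 outcomes — {(0,0,0,2) (0,0,2,2) (0,2,2,2) (2,0,0,0) (2,0,0,2) (2,0,2,0) (2,0,2,2) (2,2,2,0) (2,2,2,2)}
TSO: 12 outcomes — {(0,0,0,0) (0,0,0,2) (0,0,2,0) (0,0,2,2) (0,2,2,0) (0,2,2,2) (2,0,0,0) (2,0,0,2) (2,0,2,0) (2,0,2,2) (2,2,2,0) (2,2,2,2)}
PSO: 12 outcomes — {(0,0,0,0) (0,0,0,2) (0,0,2,0) (0,0,2,2) (0,2,2,0) (0,2,2,2) (2,0,0,0) (2,0,0,2) (2,0,2,0) (2,0,2,2) (2,2,2,0) (2,2,2,2)}
target (0,0,0,0) ∈ {TSO,PSO}

SC:no TSO:yes PSO:yes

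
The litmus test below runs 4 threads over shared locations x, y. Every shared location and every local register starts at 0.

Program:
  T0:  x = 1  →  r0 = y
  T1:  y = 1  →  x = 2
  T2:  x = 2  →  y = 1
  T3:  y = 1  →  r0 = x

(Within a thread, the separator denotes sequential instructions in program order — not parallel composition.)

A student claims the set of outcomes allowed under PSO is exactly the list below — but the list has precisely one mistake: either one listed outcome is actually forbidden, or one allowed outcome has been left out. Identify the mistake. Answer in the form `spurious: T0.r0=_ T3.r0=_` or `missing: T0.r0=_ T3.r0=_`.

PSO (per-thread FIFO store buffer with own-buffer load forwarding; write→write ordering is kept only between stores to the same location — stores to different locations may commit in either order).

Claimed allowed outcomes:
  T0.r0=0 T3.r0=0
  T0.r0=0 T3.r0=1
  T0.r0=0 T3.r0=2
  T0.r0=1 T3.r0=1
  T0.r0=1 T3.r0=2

missing: T0.r0=1 T3.r0=0

outcome vector order: (T0.r0,T3.r0)
PSO: 6 outcomes — {0/0; 0/1; 0/2; 1/0; 1/1; 1/2}
PSO∖claimed = {1/0}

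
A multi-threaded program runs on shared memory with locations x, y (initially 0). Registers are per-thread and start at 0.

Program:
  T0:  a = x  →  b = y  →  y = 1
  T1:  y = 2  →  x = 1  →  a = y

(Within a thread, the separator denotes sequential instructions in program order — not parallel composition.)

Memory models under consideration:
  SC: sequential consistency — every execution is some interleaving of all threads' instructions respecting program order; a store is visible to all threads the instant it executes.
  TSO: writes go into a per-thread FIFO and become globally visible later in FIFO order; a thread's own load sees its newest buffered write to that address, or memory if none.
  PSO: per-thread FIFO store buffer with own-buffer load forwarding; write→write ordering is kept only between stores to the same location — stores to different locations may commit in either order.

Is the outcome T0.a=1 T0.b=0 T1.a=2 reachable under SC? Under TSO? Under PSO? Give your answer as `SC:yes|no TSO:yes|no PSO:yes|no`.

outcome vector order: (T0.a,T0.b,T1.a)
under SC → 0/0/1 0/0/2 0/2/1 0/2/2 1/2/1 1/2/2
under TSO → 0/0/1 0/0/2 0/2/1 0/2/2 1/2/1 1/2/2
under PSO → 0/0/1 0/0/2 0/2/1 0/2/2 1/0/1 1/0/2 1/2/1 1/2/2
target 1/0/2 ∈ {PSO}

SC:no TSO:no PSO:yes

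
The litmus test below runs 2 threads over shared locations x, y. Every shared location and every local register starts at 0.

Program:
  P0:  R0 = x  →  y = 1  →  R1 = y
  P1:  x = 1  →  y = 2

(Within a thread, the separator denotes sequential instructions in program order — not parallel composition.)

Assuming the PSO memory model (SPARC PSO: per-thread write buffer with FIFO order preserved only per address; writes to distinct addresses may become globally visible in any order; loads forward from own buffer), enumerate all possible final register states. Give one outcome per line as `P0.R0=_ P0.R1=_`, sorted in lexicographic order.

P0.R0=0 P0.R1=1
P0.R0=0 P0.R1=2
P0.R0=1 P0.R1=1
P0.R0=1 P0.R1=2

outcome vector order: (P0.R0,P0.R1)
|PSO outcomes| = 4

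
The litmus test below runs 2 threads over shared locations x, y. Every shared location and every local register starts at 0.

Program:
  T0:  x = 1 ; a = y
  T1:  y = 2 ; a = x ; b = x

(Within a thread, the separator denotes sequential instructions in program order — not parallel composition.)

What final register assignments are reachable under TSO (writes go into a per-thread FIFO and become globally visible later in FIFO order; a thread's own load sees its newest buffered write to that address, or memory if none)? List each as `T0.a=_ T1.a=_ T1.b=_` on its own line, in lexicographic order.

outcome vector order: (T0.a,T1.a,T1.b)
|TSO outcomes| = 6

T0.a=0 T1.a=0 T1.b=0
T0.a=0 T1.a=0 T1.b=1
T0.a=0 T1.a=1 T1.b=1
T0.a=2 T1.a=0 T1.b=0
T0.a=2 T1.a=0 T1.b=1
T0.a=2 T1.a=1 T1.b=1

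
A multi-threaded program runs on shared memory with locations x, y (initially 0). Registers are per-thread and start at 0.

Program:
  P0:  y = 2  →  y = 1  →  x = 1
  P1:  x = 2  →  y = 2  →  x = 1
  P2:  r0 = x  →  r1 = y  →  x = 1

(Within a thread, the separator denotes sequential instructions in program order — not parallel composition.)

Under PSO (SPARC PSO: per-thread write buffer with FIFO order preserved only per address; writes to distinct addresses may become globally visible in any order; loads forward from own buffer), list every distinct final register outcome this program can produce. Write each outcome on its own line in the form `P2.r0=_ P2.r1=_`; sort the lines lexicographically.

P2.r0=0 P2.r1=0
P2.r0=0 P2.r1=1
P2.r0=0 P2.r1=2
P2.r0=1 P2.r1=0
P2.r0=1 P2.r1=1
P2.r0=1 P2.r1=2
P2.r0=2 P2.r1=0
P2.r0=2 P2.r1=1
P2.r0=2 P2.r1=2

outcome vector order: (P2.r0,P2.r1)
|PSO outcomes| = 9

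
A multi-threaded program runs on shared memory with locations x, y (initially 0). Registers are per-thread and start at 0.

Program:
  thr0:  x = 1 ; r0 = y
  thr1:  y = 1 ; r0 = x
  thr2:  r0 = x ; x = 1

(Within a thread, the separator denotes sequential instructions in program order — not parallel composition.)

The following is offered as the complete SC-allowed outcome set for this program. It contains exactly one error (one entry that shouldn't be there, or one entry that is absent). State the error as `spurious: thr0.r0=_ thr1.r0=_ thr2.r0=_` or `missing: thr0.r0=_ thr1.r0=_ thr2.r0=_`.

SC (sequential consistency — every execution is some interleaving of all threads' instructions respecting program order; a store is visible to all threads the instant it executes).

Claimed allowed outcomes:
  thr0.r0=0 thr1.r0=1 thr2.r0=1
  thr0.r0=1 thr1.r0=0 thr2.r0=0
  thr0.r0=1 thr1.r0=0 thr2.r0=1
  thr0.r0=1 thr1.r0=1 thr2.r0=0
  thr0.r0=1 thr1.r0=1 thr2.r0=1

missing: thr0.r0=0 thr1.r0=1 thr2.r0=0

outcome vector order: (thr0.r0,thr1.r0,thr2.r0)
SC (6): 010, 011, 100, 101, 110, 111
SC∖claimed = {010}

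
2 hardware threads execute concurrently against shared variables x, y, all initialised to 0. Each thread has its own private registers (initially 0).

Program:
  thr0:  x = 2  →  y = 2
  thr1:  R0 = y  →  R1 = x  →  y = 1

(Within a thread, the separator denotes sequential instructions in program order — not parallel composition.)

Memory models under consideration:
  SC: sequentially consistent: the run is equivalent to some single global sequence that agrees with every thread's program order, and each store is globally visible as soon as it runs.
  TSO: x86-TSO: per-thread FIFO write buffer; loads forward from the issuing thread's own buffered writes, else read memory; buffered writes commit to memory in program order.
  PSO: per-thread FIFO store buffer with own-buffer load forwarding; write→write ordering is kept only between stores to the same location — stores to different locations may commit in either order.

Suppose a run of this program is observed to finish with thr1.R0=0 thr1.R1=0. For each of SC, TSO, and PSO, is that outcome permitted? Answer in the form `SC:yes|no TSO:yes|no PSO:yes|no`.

SC:yes TSO:yes PSO:yes

outcome vector order: (thr1.R0,thr1.R1)
[SC] allowed = {(0,0); (0,2); (2,2)}
[TSO] allowed = {(0,0); (0,2); (2,2)}
[PSO] allowed = {(0,0); (0,2); (2,0); (2,2)}
target (0,0) ∈ {SC,TSO,PSO}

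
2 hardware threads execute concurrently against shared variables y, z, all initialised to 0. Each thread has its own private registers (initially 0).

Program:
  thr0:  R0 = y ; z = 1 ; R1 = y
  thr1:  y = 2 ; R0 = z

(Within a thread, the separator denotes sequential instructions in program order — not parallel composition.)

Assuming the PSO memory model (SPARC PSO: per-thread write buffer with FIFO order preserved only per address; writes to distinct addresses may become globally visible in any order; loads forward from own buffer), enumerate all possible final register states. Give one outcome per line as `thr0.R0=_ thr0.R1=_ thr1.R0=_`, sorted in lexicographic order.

outcome vector order: (thr0.R0,thr0.R1,thr1.R0)
|PSO outcomes| = 6

thr0.R0=0 thr0.R1=0 thr1.R0=0
thr0.R0=0 thr0.R1=0 thr1.R0=1
thr0.R0=0 thr0.R1=2 thr1.R0=0
thr0.R0=0 thr0.R1=2 thr1.R0=1
thr0.R0=2 thr0.R1=2 thr1.R0=0
thr0.R0=2 thr0.R1=2 thr1.R0=1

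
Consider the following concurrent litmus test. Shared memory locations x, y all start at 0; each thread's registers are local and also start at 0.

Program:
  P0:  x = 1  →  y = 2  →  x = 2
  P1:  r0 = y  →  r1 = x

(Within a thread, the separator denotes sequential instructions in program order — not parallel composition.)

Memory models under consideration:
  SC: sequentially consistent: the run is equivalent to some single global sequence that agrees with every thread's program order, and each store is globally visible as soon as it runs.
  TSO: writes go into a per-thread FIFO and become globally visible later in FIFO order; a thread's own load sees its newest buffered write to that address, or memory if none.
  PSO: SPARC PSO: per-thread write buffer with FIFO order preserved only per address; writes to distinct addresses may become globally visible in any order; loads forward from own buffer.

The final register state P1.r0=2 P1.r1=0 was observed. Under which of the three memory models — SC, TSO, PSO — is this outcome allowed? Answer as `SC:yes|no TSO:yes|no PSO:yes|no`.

SC:no TSO:no PSO:yes

outcome vector order: (P1.r0,P1.r1)
SC: 5 outcomes — {<0 0>, <0 1>, <0 2>, <2 1>, <2 2>}
TSO: 5 outcomes — {<0 0>, <0 1>, <0 2>, <2 1>, <2 2>}
PSO: 6 outcomes — {<0 0>, <0 1>, <0 2>, <2 0>, <2 1>, <2 2>}
target <2 0> ∈ {PSO}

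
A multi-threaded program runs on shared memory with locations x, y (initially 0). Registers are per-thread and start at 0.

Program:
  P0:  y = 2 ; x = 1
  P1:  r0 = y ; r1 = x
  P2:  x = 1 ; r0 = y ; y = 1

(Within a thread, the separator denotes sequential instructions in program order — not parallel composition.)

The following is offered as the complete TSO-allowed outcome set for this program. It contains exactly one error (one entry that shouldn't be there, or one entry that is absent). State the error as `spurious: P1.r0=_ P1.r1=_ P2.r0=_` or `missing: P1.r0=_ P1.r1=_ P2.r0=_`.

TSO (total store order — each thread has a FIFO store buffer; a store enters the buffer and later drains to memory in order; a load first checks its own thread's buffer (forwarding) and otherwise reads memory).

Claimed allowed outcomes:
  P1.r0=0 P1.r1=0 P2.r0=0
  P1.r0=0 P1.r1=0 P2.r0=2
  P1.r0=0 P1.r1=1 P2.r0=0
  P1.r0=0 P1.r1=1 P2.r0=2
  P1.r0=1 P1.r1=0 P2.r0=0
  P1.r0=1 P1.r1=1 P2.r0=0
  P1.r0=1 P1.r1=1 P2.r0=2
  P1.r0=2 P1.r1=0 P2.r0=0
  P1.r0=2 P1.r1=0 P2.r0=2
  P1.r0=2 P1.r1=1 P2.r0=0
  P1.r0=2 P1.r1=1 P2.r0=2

outcome vector order: (P1.r0,P1.r1,P2.r0)
[TSO] allowed = {(0,0,0) (0,0,2) (0,1,0) (0,1,2) (1,1,0) (1,1,2) (2,0,0) (2,0,2) (2,1,0) (2,1,2)}
claimed∖TSO = {(1,0,0)}

spurious: P1.r0=1 P1.r1=0 P2.r0=0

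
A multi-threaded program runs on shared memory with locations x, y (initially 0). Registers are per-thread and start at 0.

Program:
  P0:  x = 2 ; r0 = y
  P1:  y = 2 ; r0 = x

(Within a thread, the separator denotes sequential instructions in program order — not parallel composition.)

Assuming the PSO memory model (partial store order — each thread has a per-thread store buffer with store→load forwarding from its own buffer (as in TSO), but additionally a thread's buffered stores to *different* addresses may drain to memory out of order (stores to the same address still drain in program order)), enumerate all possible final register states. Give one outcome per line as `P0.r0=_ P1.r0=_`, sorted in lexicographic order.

P0.r0=0 P1.r0=0
P0.r0=0 P1.r0=2
P0.r0=2 P1.r0=0
P0.r0=2 P1.r0=2

outcome vector order: (P0.r0,P1.r0)
|PSO outcomes| = 4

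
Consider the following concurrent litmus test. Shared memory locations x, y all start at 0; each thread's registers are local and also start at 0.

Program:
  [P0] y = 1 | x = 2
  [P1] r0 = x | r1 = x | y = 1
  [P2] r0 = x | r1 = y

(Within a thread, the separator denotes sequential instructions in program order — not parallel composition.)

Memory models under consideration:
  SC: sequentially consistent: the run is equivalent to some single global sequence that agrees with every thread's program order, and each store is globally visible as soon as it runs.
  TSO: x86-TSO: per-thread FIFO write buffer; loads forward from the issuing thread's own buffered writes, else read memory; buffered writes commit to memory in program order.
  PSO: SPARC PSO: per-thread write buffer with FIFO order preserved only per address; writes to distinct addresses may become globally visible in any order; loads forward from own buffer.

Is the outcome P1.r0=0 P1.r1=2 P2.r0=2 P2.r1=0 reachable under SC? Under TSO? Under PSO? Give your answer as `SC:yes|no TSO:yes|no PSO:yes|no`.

SC:no TSO:no PSO:yes

outcome vector order: (P1.r0,P1.r1,P2.r0,P2.r1)
[SC] allowed = {<0 0 0 0> <0 0 0 1> <0 0 2 1> <0 2 0 0> <0 2 0 1> <0 2 2 1> <2 2 0 0> <2 2 0 1> <2 2 2 1>}
[TSO] allowed = {<0 0 0 0> <0 0 0 1> <0 0 2 1> <0 2 0 0> <0 2 0 1> <0 2 2 1> <2 2 0 0> <2 2 0 1> <2 2 2 1>}
[PSO] allowed = {<0 0 0 0> <0 0 0 1> <0 0 2 0> <0 0 2 1> <0 2 0 0> <0 2 0 1> <0 2 2 0> <0 2 2 1> <2 2 0 0> <2 2 0 1> <2 2 2 0> <2 2 2 1>}
target <0 2 2 0> ∈ {PSO}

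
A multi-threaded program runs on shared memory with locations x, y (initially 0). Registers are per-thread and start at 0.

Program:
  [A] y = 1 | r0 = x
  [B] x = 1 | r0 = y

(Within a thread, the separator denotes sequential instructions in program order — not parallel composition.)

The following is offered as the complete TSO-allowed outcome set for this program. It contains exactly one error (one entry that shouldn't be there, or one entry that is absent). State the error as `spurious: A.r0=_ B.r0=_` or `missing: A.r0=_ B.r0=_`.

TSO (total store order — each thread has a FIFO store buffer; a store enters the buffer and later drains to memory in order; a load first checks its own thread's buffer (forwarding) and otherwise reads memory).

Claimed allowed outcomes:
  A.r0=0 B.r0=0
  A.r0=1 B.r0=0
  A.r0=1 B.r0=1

outcome vector order: (A.r0,B.r0)
TSO (4): 00, 01, 10, 11
TSO∖claimed = {01}

missing: A.r0=0 B.r0=1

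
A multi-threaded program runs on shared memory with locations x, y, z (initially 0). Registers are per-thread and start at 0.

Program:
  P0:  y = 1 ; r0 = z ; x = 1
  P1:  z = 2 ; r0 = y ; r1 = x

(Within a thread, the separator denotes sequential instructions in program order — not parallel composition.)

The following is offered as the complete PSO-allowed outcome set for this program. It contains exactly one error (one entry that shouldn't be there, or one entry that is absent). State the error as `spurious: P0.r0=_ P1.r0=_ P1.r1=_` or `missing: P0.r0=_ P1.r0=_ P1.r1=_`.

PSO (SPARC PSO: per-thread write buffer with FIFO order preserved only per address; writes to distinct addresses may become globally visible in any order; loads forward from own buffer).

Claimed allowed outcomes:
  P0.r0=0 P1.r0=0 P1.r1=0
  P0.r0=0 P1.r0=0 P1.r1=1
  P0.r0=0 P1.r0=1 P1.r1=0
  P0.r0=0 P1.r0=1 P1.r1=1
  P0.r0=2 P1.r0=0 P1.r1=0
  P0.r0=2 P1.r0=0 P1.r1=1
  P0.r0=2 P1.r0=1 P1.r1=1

missing: P0.r0=2 P1.r0=1 P1.r1=0

outcome vector order: (P0.r0,P1.r0,P1.r1)
PSO (8): 000, 001, 010, 011, 200, 201, 210, 211
PSO∖claimed = {210}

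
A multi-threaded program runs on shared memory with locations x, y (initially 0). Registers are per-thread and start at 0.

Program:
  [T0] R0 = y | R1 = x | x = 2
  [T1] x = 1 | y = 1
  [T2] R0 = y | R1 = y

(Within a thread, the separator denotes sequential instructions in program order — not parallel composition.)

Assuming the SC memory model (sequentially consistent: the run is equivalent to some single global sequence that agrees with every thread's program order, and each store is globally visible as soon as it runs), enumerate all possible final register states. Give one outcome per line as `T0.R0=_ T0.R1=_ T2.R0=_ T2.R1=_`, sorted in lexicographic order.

T0.R0=0 T0.R1=0 T2.R0=0 T2.R1=0
T0.R0=0 T0.R1=0 T2.R0=0 T2.R1=1
T0.R0=0 T0.R1=0 T2.R0=1 T2.R1=1
T0.R0=0 T0.R1=1 T2.R0=0 T2.R1=0
T0.R0=0 T0.R1=1 T2.R0=0 T2.R1=1
T0.R0=0 T0.R1=1 T2.R0=1 T2.R1=1
T0.R0=1 T0.R1=1 T2.R0=0 T2.R1=0
T0.R0=1 T0.R1=1 T2.R0=0 T2.R1=1
T0.R0=1 T0.R1=1 T2.R0=1 T2.R1=1

outcome vector order: (T0.R0,T0.R1,T2.R0,T2.R1)
|SC outcomes| = 9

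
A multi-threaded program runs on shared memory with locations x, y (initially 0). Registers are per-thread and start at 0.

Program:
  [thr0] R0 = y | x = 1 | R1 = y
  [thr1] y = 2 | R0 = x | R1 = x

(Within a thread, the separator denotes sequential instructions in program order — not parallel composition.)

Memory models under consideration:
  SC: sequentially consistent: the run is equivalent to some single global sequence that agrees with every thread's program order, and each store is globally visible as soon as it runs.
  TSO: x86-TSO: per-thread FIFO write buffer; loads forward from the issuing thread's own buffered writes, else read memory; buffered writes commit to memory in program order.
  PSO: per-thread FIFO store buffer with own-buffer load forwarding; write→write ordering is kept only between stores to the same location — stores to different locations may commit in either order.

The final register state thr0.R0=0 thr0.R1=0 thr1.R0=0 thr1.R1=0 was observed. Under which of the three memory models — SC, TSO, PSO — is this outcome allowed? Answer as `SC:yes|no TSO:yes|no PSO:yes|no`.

outcome vector order: (thr0.R0,thr0.R1,thr1.R0,thr1.R1)
SC (7): 0011 0200 0201 0211 2200 2201 2211
TSO (9): 0000 0001 0011 0200 0201 0211 2200 2201 2211
PSO (9): 0000 0001 0011 0200 0201 0211 2200 2201 2211
target 0000 ∈ {TSO,PSO}

SC:no TSO:yes PSO:yes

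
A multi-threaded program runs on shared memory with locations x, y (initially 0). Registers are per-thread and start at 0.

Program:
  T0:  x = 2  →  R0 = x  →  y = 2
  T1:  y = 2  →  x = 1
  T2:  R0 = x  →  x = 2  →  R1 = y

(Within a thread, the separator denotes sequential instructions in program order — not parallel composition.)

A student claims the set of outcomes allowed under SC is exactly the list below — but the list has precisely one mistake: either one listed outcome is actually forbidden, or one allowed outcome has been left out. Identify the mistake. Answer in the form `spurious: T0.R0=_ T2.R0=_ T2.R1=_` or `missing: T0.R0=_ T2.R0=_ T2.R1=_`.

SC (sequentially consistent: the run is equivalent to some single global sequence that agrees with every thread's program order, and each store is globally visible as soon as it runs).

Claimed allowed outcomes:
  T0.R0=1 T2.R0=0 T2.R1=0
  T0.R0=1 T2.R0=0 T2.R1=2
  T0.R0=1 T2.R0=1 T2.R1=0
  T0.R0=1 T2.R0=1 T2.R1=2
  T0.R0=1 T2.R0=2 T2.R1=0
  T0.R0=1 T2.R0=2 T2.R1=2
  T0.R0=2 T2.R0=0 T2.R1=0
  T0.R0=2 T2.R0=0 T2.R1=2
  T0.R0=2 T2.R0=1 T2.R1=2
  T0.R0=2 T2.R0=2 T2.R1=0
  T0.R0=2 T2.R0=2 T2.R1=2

outcome vector order: (T0.R0,T2.R0,T2.R1)
SC: 10 outcomes — {100; 102; 112; 120; 122; 200; 202; 212; 220; 222}
claimed∖SC = {110}

spurious: T0.R0=1 T2.R0=1 T2.R1=0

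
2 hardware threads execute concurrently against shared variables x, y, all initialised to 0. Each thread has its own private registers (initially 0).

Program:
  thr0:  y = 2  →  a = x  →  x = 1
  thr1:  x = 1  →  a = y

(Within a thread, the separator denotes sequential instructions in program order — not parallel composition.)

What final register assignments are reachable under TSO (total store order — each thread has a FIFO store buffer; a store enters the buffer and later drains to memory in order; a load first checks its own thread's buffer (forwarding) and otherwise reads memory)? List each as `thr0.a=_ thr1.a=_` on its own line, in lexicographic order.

outcome vector order: (thr0.a,thr1.a)
|TSO outcomes| = 4

thr0.a=0 thr1.a=0
thr0.a=0 thr1.a=2
thr0.a=1 thr1.a=0
thr0.a=1 thr1.a=2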